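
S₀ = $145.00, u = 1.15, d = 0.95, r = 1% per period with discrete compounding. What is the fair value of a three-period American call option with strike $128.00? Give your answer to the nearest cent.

Risk-neutral probability p = (1 + 0.01 − 0.95)/(1.15 − 0.95) = 0.0600/0.2000 = 0.3000
Terminal stock prices: S_uuu = 220.5, S_uud = 182.2, S_udd = 150.5, S_ddd = 124.3
Terminal payoffs (S − K): max(92.53, 0) = 92.53, max(54.17, 0) = 54.17, max(22.49, 0) = 22.49, max(-3.681, 0) = 0
Node uu (S = 191.8): continuation = 1/1.01·[0.3000·92.5269 + 0.7000·54.1744] = 65.0298; exercise value = 63.7625 ≤ continuation, so V_uu = 65.0298
Node ud (S = 158.4): continuation = 1/1.01·[0.3000·54.1744 + 0.7000·22.4919] = 31.6798; exercise value = 30.4125 ≤ continuation, so V_ud = 31.6798
Node dd (S = 130.9): continuation = 1/1.01·[0.3000·22.4919 + 0.7000·0.0000] = 6.6808; exercise value = 2.8625 ≤ continuation, so V_dd = 6.6808
Node u (S = 166.8): continuation = 1/1.01·[0.3000·65.0298 + 0.7000·31.6798] = 41.2721; exercise value = 38.7500 ≤ continuation, so V_u = 41.2721
Node d (S = 137.8): continuation = 1/1.01·[0.3000·31.6798 + 0.7000·6.6808] = 14.0401; exercise value = 9.7500 ≤ continuation, so V_d = 14.0401
Node 0 (S = 145): continuation = 1/1.01·[0.3000·41.2721 + 0.7000·14.0401] = 21.9898; exercise value = 17.0000 ≤ continuation, so V_0 = 21.9898

$21.99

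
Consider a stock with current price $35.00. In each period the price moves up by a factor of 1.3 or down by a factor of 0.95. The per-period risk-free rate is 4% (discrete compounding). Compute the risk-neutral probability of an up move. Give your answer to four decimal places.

Risk-neutral probability p = (1 + 0.04 − 0.95)/(1.3 − 0.95) = 0.0900/0.3500 = 0.2571

p = 0.2571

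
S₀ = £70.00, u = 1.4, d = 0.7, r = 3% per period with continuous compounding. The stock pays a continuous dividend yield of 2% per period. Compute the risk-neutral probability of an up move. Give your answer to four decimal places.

p = 0.4429

Per-period risk-free factor R = e^0.03 = 1.0305; dividend-adjusted growth = e^(0.03−0.02) = 1.0101.
Risk-neutral probability p = (1.0101 − 0.7)/(1.4 − 0.7) = 0.3101/0.7000 = 0.4429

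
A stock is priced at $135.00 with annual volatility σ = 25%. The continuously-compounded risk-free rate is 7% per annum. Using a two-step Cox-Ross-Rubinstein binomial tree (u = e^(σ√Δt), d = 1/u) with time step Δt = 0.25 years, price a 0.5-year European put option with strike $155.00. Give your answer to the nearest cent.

$19.82

CRR parameters: u = e^(σ√Δt) = e^(0.25·√0.25) = 1.1331, d = 1/u = 0.8825
Per-period rate: rΔt = 0.07·0.25 = 0.0175, so R = e^0.0175 = 1.0177
Risk-neutral probability p = (e^0.0175 − 0.8825)/(1.1331 − 0.8825) = 0.1352/0.2507 = 0.5392
Terminal stock prices: S_uu = 173.3, S_ud = 135, S_dd = 105.1
Terminal payoffs (K − S): max(-18.34, 0) = 0, max(20, 0) = 20, max(49.86, 0) = 49.86
Node u (S = 153): V_u = e^(−0.0175)·[0.5392·0.0000 + 0.4608·20.0000] = 9.0557
Node d (S = 119.1): V_d = e^(−0.0175)·[0.5392·20.0000 + 0.4608·49.8619] = 33.1740
Node 0 (S = 135): V_0 = e^(−0.0175)·[0.5392·9.0557 + 0.4608·33.1740] = 19.8190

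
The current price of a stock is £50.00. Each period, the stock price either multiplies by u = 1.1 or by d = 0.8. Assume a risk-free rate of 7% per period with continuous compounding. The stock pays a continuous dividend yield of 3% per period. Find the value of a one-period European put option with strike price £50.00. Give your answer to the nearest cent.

Per-period risk-free factor R = e^0.07 = 1.0725; dividend-adjusted growth = e^(0.07−0.03) = 1.0408.
Risk-neutral probability p = (1.0408 − 0.8)/(1.1 − 0.8) = 0.2408/0.3000 = 0.8027
Terminal stock prices: S_u = 55, S_d = 40
Terminal payoffs (K − S): max(-5, 0) = 0, max(10, 0) = 10
Node 0 (S = 50): V_0 = e^(−0.07)·[0.8027·0.0000 + 0.1973·10.0000] = 1.8396

£1.84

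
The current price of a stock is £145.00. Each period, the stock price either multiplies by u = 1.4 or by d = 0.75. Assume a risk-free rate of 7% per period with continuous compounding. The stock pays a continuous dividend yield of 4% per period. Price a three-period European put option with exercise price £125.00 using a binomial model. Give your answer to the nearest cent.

Per-period risk-free factor R = e^0.07 = 1.0725; dividend-adjusted growth = e^(0.07−0.04) = 1.0305.
Risk-neutral probability p = (1.0305 − 0.75)/(1.4 − 0.75) = 0.2805/0.6500 = 0.4315
Terminal stock prices: S_uuu = 397.9, S_uud = 213.1, S_udd = 114.2, S_ddd = 61.17
Terminal payoffs (K − S): max(-272.9, 0) = 0, max(-88.15, 0) = 0, max(10.81, 0) = 10.81, max(63.83, 0) = 63.83
Node uu (S = 284.2): V_uu = e^(−0.07)·[0.4315·0.0000 + 0.5685·0.0000] = 0.0000
Node ud (S = 152.2): V_ud = e^(−0.07)·[0.4315·0.0000 + 0.5685·10.8125] = 5.7317
Node dd (S = 81.56): V_dd = e^(−0.07)·[0.4315·10.8125 + 0.5685·63.8281] = 38.1848
Node u (S = 203): V_u = e^(−0.07)·[0.4315·0.0000 + 0.5685·5.7317] = 3.0383
Node d (S = 108.8): V_d = e^(−0.07)·[0.4315·5.7317 + 0.5685·38.1848] = 22.5474
Node 0 (S = 145): V_0 = e^(−0.07)·[0.4315·3.0383 + 0.5685·22.5474] = 13.1746

£13.17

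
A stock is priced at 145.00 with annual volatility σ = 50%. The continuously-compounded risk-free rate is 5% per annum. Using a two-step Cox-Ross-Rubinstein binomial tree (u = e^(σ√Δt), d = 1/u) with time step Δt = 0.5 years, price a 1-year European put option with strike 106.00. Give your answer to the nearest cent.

10.02

CRR parameters: u = e^(σ√Δt) = e^(0.5·√0.5) = 1.4241, d = 1/u = 0.7022
Per-period rate: rΔt = 0.05·0.5 = 0.025, so R = e^0.025 = 1.0253
Risk-neutral probability p = (e^0.025 − 0.7022)/(1.4241 − 0.7022) = 0.3231/0.7219 = 0.4476
Terminal stock prices: S_uu = 294.1, S_ud = 145, S_dd = 71.49
Terminal payoffs (K − S): max(-188.1, 0) = 0, max(-39, 0) = 0, max(34.51, 0) = 34.51
Node u (S = 206.5): V_u = e^(−0.025)·[0.4476·0.0000 + 0.5524·0.0000] = 0.0000
Node d (S = 101.8): V_d = e^(−0.025)·[0.4476·0.0000 + 0.5524·34.5050] = 18.5904
Node 0 (S = 145): V_0 = e^(−0.025)·[0.4476·0.0000 + 0.5524·18.5904] = 10.0160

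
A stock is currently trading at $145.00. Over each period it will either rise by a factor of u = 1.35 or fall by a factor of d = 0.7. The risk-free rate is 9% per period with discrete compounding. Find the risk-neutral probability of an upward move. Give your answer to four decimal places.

Risk-neutral probability p = (1 + 0.09 − 0.7)/(1.35 − 0.7) = 0.3900/0.6500 = 0.6000

p = 0.6000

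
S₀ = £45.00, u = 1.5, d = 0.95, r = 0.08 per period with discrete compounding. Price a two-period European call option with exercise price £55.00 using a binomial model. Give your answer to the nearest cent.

£5.04

Risk-neutral probability p = (1 + 0.08 − 0.95)/(1.5 − 0.95) = 0.1300/0.5500 = 0.2364
Terminal stock prices: S_uu = 101.2, S_ud = 64.12, S_dd = 40.61
Terminal payoffs (S − K): max(46.25, 0) = 46.25, max(9.125, 0) = 9.125, max(-14.39, 0) = 0
Node u (S = 67.5): V_u = 1/1.08·[0.2364·46.2500 + 0.7636·9.1250] = 16.5741
Node d (S = 42.75): V_d = 1/1.08·[0.2364·9.1250 + 0.7636·0.0000] = 1.9971
Node 0 (S = 45): V_0 = 1/1.08·[0.2364·16.5741 + 0.7636·1.9971] = 5.0394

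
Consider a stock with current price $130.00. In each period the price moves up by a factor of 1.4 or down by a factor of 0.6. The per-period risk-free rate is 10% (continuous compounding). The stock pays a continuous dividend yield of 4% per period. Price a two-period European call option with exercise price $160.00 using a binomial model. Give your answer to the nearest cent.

Per-period risk-free factor R = e^0.1 = 1.1052; dividend-adjusted growth = e^(0.1−0.04) = 1.0618.
Risk-neutral probability p = (1.0618 − 0.6)/(1.4 − 0.6) = 0.4618/0.8000 = 0.5773
Terminal stock prices: S_uu = 254.8, S_ud = 109.2, S_dd = 46.8
Terminal payoffs (S − K): max(94.8, 0) = 94.8, max(-50.8, 0) = 0, max(-113.2, 0) = 0
Node u (S = 182): V_u = e^(−0.1)·[0.5773·94.8000 + 0.4227·0.0000] = 49.5196
Node d (S = 78): V_d = e^(−0.1)·[0.5773·0.0000 + 0.4227·0.0000] = 0.0000
Node 0 (S = 130): V_0 = e^(−0.1)·[0.5773·49.5196 + 0.4227·0.0000] = 25.8670

$25.87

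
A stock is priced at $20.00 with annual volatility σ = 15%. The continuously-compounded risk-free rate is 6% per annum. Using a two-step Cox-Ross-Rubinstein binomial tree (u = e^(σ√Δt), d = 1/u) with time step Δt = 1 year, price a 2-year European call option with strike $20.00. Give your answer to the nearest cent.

CRR parameters: u = e^(σ√Δt) = e^(0.15·√1) = 1.1618, d = 1/u = 0.8607
Per-period rate: rΔt = 0.06·1 = 0.06, so R = e^0.06 = 1.0618
Risk-neutral probability p = (e^0.06 − 0.8607)/(1.1618 − 0.8607) = 0.2011/0.3011 = 0.6679
Terminal stock prices: S_uu = 27, S_ud = 20, S_dd = 14.82
Terminal payoffs (S − K): max(6.997, 0) = 6.997, max(0, 0) = 0, max(-5.184, 0) = 0
Node u (S = 23.24): V_u = e^(−0.06)·[0.6679·6.9972 + 0.3321·0.0000] = 4.4014
Node d (S = 17.21): V_d = e^(−0.06)·[0.6679·0.0000 + 0.3321·0.0000] = 0.0000
Node 0 (S = 20): V_0 = e^(−0.06)·[0.6679·4.4014 + 0.3321·0.0000] = 2.7686

$2.77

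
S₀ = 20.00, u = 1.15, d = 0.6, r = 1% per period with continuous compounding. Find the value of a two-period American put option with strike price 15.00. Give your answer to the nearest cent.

0.98

Risk-neutral probability p = (e^0.01 − 0.6)/(1.15 − 0.6) = 0.4101/0.5500 = 0.7455
Terminal stock prices: S_uu = 26.45, S_ud = 13.8, S_dd = 7.2
Terminal payoffs (K − S): max(-11.45, 0) = 0, max(1.2, 0) = 1.2, max(7.8, 0) = 7.8
Node u (S = 23): continuation = e^(−0.01)·[0.7455·0.0000 + 0.2545·1.2000] = 0.3023; exercise value = 0.0000 ≤ continuation, so V_u = 0.3023
Node d (S = 12): continuation = e^(−0.01)·[0.7455·1.2000 + 0.2545·7.8000] = 2.8507; exercise value = 3.0000 > continuation, so V_d = 3.0000 (exercise)
Node 0 (S = 20): continuation = e^(−0.01)·[0.7455·0.3023 + 0.2545·3.0000] = 0.9789; exercise value = 0.0000 ≤ continuation, so V_0 = 0.9789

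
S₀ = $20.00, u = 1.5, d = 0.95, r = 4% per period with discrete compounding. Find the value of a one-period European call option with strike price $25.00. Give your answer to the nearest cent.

$0.79

Risk-neutral probability p = (1 + 0.04 − 0.95)/(1.5 − 0.95) = 0.0900/0.5500 = 0.1636
Terminal stock prices: S_u = 30, S_d = 19
Terminal payoffs (S − K): max(5, 0) = 5, max(-6, 0) = 0
Node 0 (S = 20): V_0 = 1/1.04·[0.1636·5.0000 + 0.8364·0.0000] = 0.7867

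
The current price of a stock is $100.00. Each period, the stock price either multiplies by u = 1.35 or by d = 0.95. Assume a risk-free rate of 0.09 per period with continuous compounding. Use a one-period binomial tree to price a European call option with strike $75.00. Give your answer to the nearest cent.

Risk-neutral probability p = (e^0.09 − 0.95)/(1.35 − 0.95) = 0.1442/0.4000 = 0.3604
Terminal stock prices: S_u = 135, S_d = 95
Terminal payoffs (S − K): max(60, 0) = 60, max(20, 0) = 20
Node 0 (S = 100): V_0 = e^(−0.09)·[0.3604·60.0000 + 0.6396·20.0000] = 31.4552

$31.46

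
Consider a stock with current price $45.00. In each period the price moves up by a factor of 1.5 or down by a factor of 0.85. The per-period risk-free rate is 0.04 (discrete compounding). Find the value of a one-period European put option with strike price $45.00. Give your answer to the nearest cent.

Risk-neutral probability p = (1 + 0.04 − 0.85)/(1.5 − 0.85) = 0.1900/0.6500 = 0.2923
Terminal stock prices: S_u = 67.5, S_d = 38.25
Terminal payoffs (K − S): max(-22.5, 0) = 0, max(6.75, 0) = 6.75
Node 0 (S = 45): V_0 = 1/1.04·[0.2923·0.0000 + 0.7077·6.7500] = 4.5932

$4.59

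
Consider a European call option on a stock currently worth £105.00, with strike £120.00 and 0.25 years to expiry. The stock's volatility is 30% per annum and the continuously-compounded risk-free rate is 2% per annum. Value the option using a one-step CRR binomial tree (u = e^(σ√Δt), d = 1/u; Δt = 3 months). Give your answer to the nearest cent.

£0.95

CRR parameters: u = e^(σ√Δt) = e^(0.3·√0.25) = 1.1618, d = 1/u = 0.8607
Per-period rate: rΔt = 0.02·0.25 = 0.005, so R = e^0.005 = 1.0050
Risk-neutral probability p = (e^0.005 − 0.8607)/(1.1618 − 0.8607) = 0.1443/0.3011 = 0.4792
Terminal stock prices: S_u = 122, S_d = 90.37
Terminal payoffs (S − K): max(1.993, 0) = 1.993, max(-29.63, 0) = 0
Node 0 (S = 105): V_0 = e^(−0.005)·[0.4792·1.9926 + 0.5208·0.0000] = 0.9501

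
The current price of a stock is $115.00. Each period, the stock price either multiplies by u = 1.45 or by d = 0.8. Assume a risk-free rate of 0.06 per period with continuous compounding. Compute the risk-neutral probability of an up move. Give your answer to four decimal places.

Risk-neutral probability p = (e^0.06 − 0.8)/(1.45 − 0.8) = 0.2618/0.6500 = 0.4028

p = 0.4028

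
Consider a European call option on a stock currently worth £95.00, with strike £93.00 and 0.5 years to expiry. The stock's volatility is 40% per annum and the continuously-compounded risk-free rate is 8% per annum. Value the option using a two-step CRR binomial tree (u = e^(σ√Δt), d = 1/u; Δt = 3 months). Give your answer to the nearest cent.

CRR parameters: u = e^(σ√Δt) = e^(0.4·√0.25) = 1.2214, d = 1/u = 0.8187
Per-period rate: rΔt = 0.08·0.25 = 0.02, so R = e^0.02 = 1.0202
Risk-neutral probability p = (e^0.02 − 0.8187)/(1.2214 − 0.8187) = 0.2015/0.4027 = 0.5003
Terminal stock prices: S_uu = 141.7, S_ud = 95, S_dd = 63.68
Terminal payoffs (S − K): max(48.72, 0) = 48.72, max(2, 0) = 2, max(-29.32, 0) = 0
Node u (S = 116): V_u = e^(−0.02)·[0.5003·48.7233 + 0.4997·2.0000] = 24.8748
Node d (S = 77.78): V_d = e^(−0.02)·[0.5003·2.0000 + 0.4997·0.0000] = 0.9809
Node 0 (S = 95): V_0 = e^(−0.02)·[0.5003·24.8748 + 0.4997·0.9809] = 12.6797

£12.68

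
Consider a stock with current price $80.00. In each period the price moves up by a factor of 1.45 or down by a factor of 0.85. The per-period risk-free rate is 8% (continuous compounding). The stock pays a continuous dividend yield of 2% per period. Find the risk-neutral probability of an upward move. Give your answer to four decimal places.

p = 0.3531

Per-period risk-free factor R = e^0.08 = 1.0833; dividend-adjusted growth = e^(0.08−0.02) = 1.0618.
Risk-neutral probability p = (1.0618 − 0.85)/(1.45 − 0.85) = 0.2118/0.6000 = 0.3531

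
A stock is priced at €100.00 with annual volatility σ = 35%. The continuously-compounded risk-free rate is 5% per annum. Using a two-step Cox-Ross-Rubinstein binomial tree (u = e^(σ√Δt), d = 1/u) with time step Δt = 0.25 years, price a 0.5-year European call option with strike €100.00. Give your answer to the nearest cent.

€9.90

CRR parameters: u = e^(σ√Δt) = e^(0.35·√0.25) = 1.1912, d = 1/u = 0.8395
Per-period rate: rΔt = 0.05·0.25 = 0.0125, so R = e^0.0125 = 1.0126
Risk-neutral probability p = (e^0.0125 − 0.8395)/(1.1912 − 0.8395) = 0.1731/0.3518 = 0.4921
Terminal stock prices: S_uu = 141.9, S_ud = 100, S_dd = 70.47
Terminal payoffs (S − K): max(41.91, 0) = 41.91, max(0, 0) = 0, max(-29.53, 0) = 0
Node u (S = 119.1): V_u = e^(−0.0125)·[0.4921·41.9068 + 0.5079·0.0000] = 20.3668
Node d (S = 83.95): V_d = e^(−0.0125)·[0.4921·0.0000 + 0.5079·0.0000] = 0.0000
Node 0 (S = 100): V_0 = e^(−0.0125)·[0.4921·20.3668 + 0.5079·0.0000] = 9.8984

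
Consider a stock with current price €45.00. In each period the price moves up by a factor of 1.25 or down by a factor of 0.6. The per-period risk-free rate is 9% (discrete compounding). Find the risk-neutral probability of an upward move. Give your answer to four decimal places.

Risk-neutral probability p = (1 + 0.09 − 0.6)/(1.25 − 0.6) = 0.4900/0.6500 = 0.7538

p = 0.7538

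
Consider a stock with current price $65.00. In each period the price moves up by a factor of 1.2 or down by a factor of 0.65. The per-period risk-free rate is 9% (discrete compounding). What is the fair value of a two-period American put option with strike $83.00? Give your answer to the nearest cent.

Risk-neutral probability p = (1 + 0.09 − 0.65)/(1.2 − 0.65) = 0.4400/0.5500 = 0.8000
Terminal stock prices: S_uu = 93.6, S_ud = 50.7, S_dd = 27.46
Terminal payoffs (K − S): max(-10.6, 0) = 0, max(32.3, 0) = 32.3, max(55.54, 0) = 55.54
Node u (S = 78): continuation = 1/1.09·[0.8000·0.0000 + 0.2000·32.3000] = 5.9266; exercise value = 5.0000 ≤ continuation, so V_u = 5.9266
Node d (S = 42.25): continuation = 1/1.09·[0.8000·32.3000 + 0.2000·55.5375] = 33.8968; exercise value = 40.7500 > continuation, so V_d = 40.7500 (exercise)
Node 0 (S = 65): continuation = 1/1.09·[0.8000·5.9266 + 0.2000·40.7500] = 11.8269; exercise value = 18.0000 > continuation, so V_0 = 18.0000 (exercise)

$18.00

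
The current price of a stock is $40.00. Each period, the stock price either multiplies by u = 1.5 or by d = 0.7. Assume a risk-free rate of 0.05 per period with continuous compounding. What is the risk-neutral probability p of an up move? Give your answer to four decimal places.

p = 0.4391

Risk-neutral probability p = (e^0.05 − 0.7)/(1.5 − 0.7) = 0.3513/0.8000 = 0.4391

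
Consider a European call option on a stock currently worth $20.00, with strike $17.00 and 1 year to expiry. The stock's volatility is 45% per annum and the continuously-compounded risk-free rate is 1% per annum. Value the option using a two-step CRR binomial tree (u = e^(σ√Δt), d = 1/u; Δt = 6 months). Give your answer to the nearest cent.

CRR parameters: u = e^(σ√Δt) = e^(0.45·√0.5) = 1.3746, d = 1/u = 0.7275
Per-period rate: rΔt = 0.01·0.5 = 0.005, so R = e^0.005 = 1.0050
Risk-neutral probability p = (e^0.005 − 0.7275)/(1.3746 − 0.7275) = 0.2776/0.6472 = 0.4289
Terminal stock prices: S_uu = 37.79, S_ud = 20, S_dd = 10.58
Terminal payoffs (S − K): max(20.79, 0) = 20.79, max(3, 0) = 3, max(-6.416, 0) = 0
Node u (S = 27.49): V_u = e^(−0.005)·[0.4289·20.7932 + 0.5711·3.0000] = 10.5778
Node d (S = 14.55): V_d = e^(−0.005)·[0.4289·3.0000 + 0.5711·0.0000] = 1.2802
Node 0 (S = 20): V_0 = e^(−0.005)·[0.4289·10.5778 + 0.5711·1.2802] = 5.2413

$5.24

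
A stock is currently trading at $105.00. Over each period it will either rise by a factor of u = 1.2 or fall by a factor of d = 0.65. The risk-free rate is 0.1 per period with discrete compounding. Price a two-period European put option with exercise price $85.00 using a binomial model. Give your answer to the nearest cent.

$1.87

Risk-neutral probability p = (1 + 0.1 − 0.65)/(1.2 − 0.65) = 0.4500/0.5500 = 0.8182
Terminal stock prices: S_uu = 151.2, S_ud = 81.9, S_dd = 44.36
Terminal payoffs (K − S): max(-66.2, 0) = 0, max(3.1, 0) = 3.1, max(40.64, 0) = 40.64
Node u (S = 126): V_u = 1/1.1·[0.8182·0.0000 + 0.1818·3.1000] = 0.5124
Node d (S = 68.25): V_d = 1/1.1·[0.8182·3.1000 + 0.1818·40.6375] = 9.0227
Node 0 (S = 105): V_0 = 1/1.1·[0.8182·0.5124 + 0.1818·9.0227] = 1.8725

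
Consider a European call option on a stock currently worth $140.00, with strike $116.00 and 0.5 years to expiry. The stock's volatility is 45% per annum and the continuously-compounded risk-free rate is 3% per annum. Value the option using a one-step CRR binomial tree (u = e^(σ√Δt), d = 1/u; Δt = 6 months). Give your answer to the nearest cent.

$33.47

CRR parameters: u = e^(σ√Δt) = e^(0.45·√0.5) = 1.3746, d = 1/u = 0.7275
Per-period rate: rΔt = 0.03·0.5 = 0.015, so R = e^0.015 = 1.0151
Risk-neutral probability p = (e^0.015 − 0.7275)/(1.3746 − 0.7275) = 0.2877/0.6472 = 0.4445
Terminal stock prices: S_u = 192.5, S_d = 101.8
Terminal payoffs (S − K): max(76.45, 0) = 76.45, max(-14.16, 0) = 0
Node 0 (S = 140): V_0 = e^(−0.015)·[0.4445·76.4508 + 0.5555·0.0000] = 33.4739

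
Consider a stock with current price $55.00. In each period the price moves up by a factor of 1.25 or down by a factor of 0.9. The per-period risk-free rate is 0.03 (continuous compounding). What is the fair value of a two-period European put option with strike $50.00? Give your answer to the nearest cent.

Risk-neutral probability p = (e^0.03 − 0.9)/(1.25 − 0.9) = 0.1305/0.3500 = 0.3727
Terminal stock prices: S_uu = 85.94, S_ud = 61.88, S_dd = 44.55
Terminal payoffs (K − S): max(-35.94, 0) = 0, max(-11.88, 0) = 0, max(5.45, 0) = 5.45
Node u (S = 68.75): V_u = e^(−0.03)·[0.3727·0.0000 + 0.6273·0.0000] = 0.0000
Node d (S = 49.5): V_d = e^(−0.03)·[0.3727·0.0000 + 0.6273·5.4500] = 3.3176
Node 0 (S = 55): V_0 = e^(−0.03)·[0.3727·0.0000 + 0.6273·3.3176] = 2.0195

$2.02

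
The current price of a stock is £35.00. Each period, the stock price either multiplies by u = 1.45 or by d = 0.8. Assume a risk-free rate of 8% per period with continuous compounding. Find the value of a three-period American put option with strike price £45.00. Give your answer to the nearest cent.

Risk-neutral probability p = (e^0.08 − 0.8)/(1.45 − 0.8) = 0.2833/0.6500 = 0.4358
Terminal stock prices: S_uuu = 106.7, S_uud = 58.87, S_udd = 32.48, S_ddd = 17.92
Terminal payoffs (K − S): max(-61.7, 0) = 0, max(-13.87, 0) = 0, max(12.52, 0) = 12.52, max(27.08, 0) = 27.08
Node uu (S = 73.59): continuation = e^(−0.08)·[0.4358·0.0000 + 0.5642·0.0000] = 0.0000; exercise value = 0.0000 ≤ continuation, so V_uu = 0.0000
Node ud (S = 40.6): continuation = e^(−0.08)·[0.4358·0.0000 + 0.5642·12.5200] = 6.5204; exercise value = 4.4000 ≤ continuation, so V_ud = 6.5204
Node dd (S = 22.4): continuation = e^(−0.08)·[0.4358·12.5200 + 0.5642·27.0800] = 19.1402; exercise value = 22.6000 > continuation, so V_dd = 22.6000 (exercise)
Node u (S = 50.75): continuation = e^(−0.08)·[0.4358·0.0000 + 0.5642·6.5204] = 3.3958; exercise value = 0.0000 ≤ continuation, so V_u = 3.3958
Node d (S = 28): continuation = e^(−0.08)·[0.4358·6.5204 + 0.5642·22.6000] = 14.3933; exercise value = 17.0000 > continuation, so V_d = 17.0000 (exercise)
Node 0 (S = 35): continuation = e^(−0.08)·[0.4358·3.3958 + 0.5642·17.0000] = 10.2198; exercise value = 10.0000 ≤ continuation, so V_0 = 10.2198

£10.22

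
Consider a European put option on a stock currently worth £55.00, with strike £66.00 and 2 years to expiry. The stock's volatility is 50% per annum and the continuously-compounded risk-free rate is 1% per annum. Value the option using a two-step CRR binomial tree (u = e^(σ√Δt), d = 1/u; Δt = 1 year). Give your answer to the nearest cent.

CRR parameters: u = e^(σ√Δt) = e^(0.5·√1) = 1.6487, d = 1/u = 0.6065
Per-period rate: rΔt = 0.01·1 = 0.01, so R = e^0.01 = 1.0101
Risk-neutral probability p = (e^0.01 − 0.6065)/(1.6487 − 0.6065) = 0.4035/1.0422 = 0.3872
Terminal stock prices: S_uu = 149.5, S_ud = 55, S_dd = 20.23
Terminal payoffs (K − S): max(-83.51, 0) = 0, max(11, 0) = 11, max(45.77, 0) = 45.77
Node u (S = 90.68): V_u = e^(−0.01)·[0.3872·0.0000 + 0.6128·11.0000] = 6.6739
Node d (S = 33.36): V_d = e^(−0.01)·[0.3872·11.0000 + 0.6128·45.7666] = 31.9841
Node 0 (S = 55): V_0 = e^(−0.01)·[0.3872·6.6739 + 0.6128·31.9841] = 21.9637

£21.96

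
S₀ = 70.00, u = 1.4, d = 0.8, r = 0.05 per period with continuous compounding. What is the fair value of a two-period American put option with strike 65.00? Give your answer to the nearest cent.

Risk-neutral probability p = (e^0.05 − 0.8)/(1.4 − 0.8) = 0.2513/0.6000 = 0.4188
Terminal stock prices: S_uu = 137.2, S_ud = 78.4, S_dd = 44.8
Terminal payoffs (K − S): max(-72.2, 0) = 0, max(-13.4, 0) = 0, max(20.2, 0) = 20.2
Node u (S = 98): continuation = e^(−0.05)·[0.4188·0.0000 + 0.5812·0.0000] = 0.0000; exercise value = 0.0000 ≤ continuation, so V_u = 0.0000
Node d (S = 56): continuation = e^(−0.05)·[0.4188·0.0000 + 0.5812·20.2000] = 11.1679; exercise value = 9.0000 ≤ continuation, so V_d = 11.1679
Node 0 (S = 70): continuation = e^(−0.05)·[0.4188·0.0000 + 0.5812·11.1679] = 6.1744; exercise value = 0.0000 ≤ continuation, so V_0 = 6.1744

6.17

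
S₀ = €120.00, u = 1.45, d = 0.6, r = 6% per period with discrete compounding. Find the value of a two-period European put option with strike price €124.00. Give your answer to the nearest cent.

€23.80

Risk-neutral probability p = (1 + 0.06 − 0.6)/(1.45 − 0.6) = 0.4600/0.8500 = 0.5412
Terminal stock prices: S_uu = 252.3, S_ud = 104.4, S_dd = 43.2
Terminal payoffs (K − S): max(-128.3, 0) = 0, max(19.6, 0) = 19.6, max(80.8, 0) = 80.8
Node u (S = 174): V_u = 1/1.06·[0.5412·0.0000 + 0.4588·19.6000] = 8.4839
Node d (S = 72): V_d = 1/1.06·[0.5412·19.6000 + 0.4588·80.8000] = 44.9811
Node 0 (S = 120): V_0 = 1/1.06·[0.5412·8.4839 + 0.4588·44.9811] = 23.8016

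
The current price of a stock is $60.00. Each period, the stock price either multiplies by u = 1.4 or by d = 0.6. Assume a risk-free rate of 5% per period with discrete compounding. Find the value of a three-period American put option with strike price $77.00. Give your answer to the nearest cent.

Risk-neutral probability p = (1 + 0.05 − 0.6)/(1.4 − 0.6) = 0.4500/0.8000 = 0.5625
Terminal stock prices: S_uuu = 164.6, S_uud = 70.56, S_udd = 30.24, S_ddd = 12.96
Terminal payoffs (K − S): max(-87.64, 0) = 0, max(6.44, 0) = 6.44, max(46.76, 0) = 46.76, max(64.04, 0) = 64.04
Node uu (S = 117.6): continuation = 1/1.05·[0.5625·0.0000 + 0.4375·6.4400] = 2.6833; exercise value = 0.0000 ≤ continuation, so V_uu = 2.6833
Node ud (S = 50.4): continuation = 1/1.05·[0.5625·6.4400 + 0.4375·46.7600] = 22.9333; exercise value = 26.6000 > continuation, so V_ud = 26.6000 (exercise)
Node dd (S = 21.6): continuation = 1/1.05·[0.5625·46.7600 + 0.4375·64.0400] = 51.7333; exercise value = 55.4000 > continuation, so V_dd = 55.4000 (exercise)
Node u (S = 84): continuation = 1/1.05·[0.5625·2.6833 + 0.4375·26.6000] = 12.5208; exercise value = 0.0000 ≤ continuation, so V_u = 12.5208
Node d (S = 36): continuation = 1/1.05·[0.5625·26.6000 + 0.4375·55.4000] = 37.3333; exercise value = 41.0000 > continuation, so V_d = 41.0000 (exercise)
Node 0 (S = 60): continuation = 1/1.05·[0.5625·12.5208 + 0.4375·41.0000] = 23.7909; exercise value = 17.0000 ≤ continuation, so V_0 = 23.7909

$23.79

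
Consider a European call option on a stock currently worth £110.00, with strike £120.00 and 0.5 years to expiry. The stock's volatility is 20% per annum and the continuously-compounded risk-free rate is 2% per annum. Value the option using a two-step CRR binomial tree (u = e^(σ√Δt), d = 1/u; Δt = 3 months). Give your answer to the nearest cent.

CRR parameters: u = e^(σ√Δt) = e^(0.2·√0.25) = 1.1052, d = 1/u = 0.9048
Per-period rate: rΔt = 0.02·0.25 = 0.005, so R = e^0.005 = 1.0050
Risk-neutral probability p = (e^0.005 − 0.9048)/(1.1052 − 0.9048) = 0.1002/0.2003 = 0.5000
Terminal stock prices: S_uu = 134.4, S_ud = 110, S_dd = 90.06
Terminal payoffs (S − K): max(14.35, 0) = 14.35, max(-10, 0) = 0, max(-29.94, 0) = 0
Node u (S = 121.6): V_u = e^(−0.005)·[0.5000·14.3543 + 0.5000·0.0000] = 7.1420
Node d (S = 99.53): V_d = e^(−0.005)·[0.5000·0.0000 + 0.5000·0.0000] = 0.0000
Node 0 (S = 110): V_0 = e^(−0.005)·[0.5000·7.1420 + 0.5000·0.0000] = 3.5535

£3.55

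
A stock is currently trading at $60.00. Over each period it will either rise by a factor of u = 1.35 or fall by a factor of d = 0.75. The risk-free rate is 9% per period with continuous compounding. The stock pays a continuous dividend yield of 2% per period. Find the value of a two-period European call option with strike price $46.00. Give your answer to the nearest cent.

$21.41

Per-period risk-free factor R = e^0.09 = 1.0942; dividend-adjusted growth = e^(0.09−0.02) = 1.0725.
Risk-neutral probability p = (1.0725 − 0.75)/(1.35 − 0.75) = 0.3225/0.6000 = 0.5375
Terminal stock prices: S_uu = 109.4, S_ud = 60.75, S_dd = 33.75
Terminal payoffs (S − K): max(63.35, 0) = 63.35, max(14.75, 0) = 14.75, max(-12.25, 0) = 0
Node u (S = 81): V_u = e^(−0.09)·[0.5375·63.3500 + 0.4625·14.7500] = 37.3553
Node d (S = 45): V_d = e^(−0.09)·[0.5375·14.7500 + 0.4625·0.0000] = 7.2459
Node 0 (S = 60): V_0 = e^(−0.09)·[0.5375·37.3553 + 0.4625·7.2459] = 21.4135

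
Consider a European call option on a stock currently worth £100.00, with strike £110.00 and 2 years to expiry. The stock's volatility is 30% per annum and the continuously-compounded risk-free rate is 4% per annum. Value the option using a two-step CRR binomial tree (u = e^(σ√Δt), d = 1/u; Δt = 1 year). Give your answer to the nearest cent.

CRR parameters: u = e^(σ√Δt) = e^(0.3·√1) = 1.3499, d = 1/u = 0.7408
Per-period rate: rΔt = 0.04·1 = 0.04, so R = e^0.04 = 1.0408
Risk-neutral probability p = (e^0.04 − 0.7408)/(1.3499 − 0.7408) = 0.3000/0.6090 = 0.4926
Terminal stock prices: S_uu = 182.2, S_ud = 100, S_dd = 54.88
Terminal payoffs (S − K): max(72.21, 0) = 72.21, max(-10, 0) = 0, max(-55.12, 0) = 0
Node u (S = 135): V_u = e^(−0.04)·[0.4926·72.2119 + 0.5074·0.0000] = 34.1744
Node d (S = 74.08): V_d = e^(−0.04)·[0.4926·0.0000 + 0.5074·0.0000] = 0.0000
Node 0 (S = 100): V_0 = e^(−0.04)·[0.4926·34.1744 + 0.5074·0.0000] = 16.1731

£16.17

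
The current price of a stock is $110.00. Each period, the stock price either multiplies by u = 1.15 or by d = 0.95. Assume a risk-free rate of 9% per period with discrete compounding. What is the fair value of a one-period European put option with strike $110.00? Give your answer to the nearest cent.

$1.51

Risk-neutral probability p = (1 + 0.09 − 0.95)/(1.15 − 0.95) = 0.1400/0.2000 = 0.7000
Terminal stock prices: S_u = 126.5, S_d = 104.5
Terminal payoffs (K − S): max(-16.5, 0) = 0, max(5.5, 0) = 5.5
Node 0 (S = 110): V_0 = 1/1.09·[0.7000·0.0000 + 0.3000·5.5000] = 1.5138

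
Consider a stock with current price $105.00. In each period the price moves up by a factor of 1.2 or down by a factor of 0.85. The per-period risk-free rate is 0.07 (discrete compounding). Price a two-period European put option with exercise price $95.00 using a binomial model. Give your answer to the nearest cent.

$2.31

Risk-neutral probability p = (1 + 0.07 − 0.85)/(1.2 − 0.85) = 0.2200/0.3500 = 0.6286
Terminal stock prices: S_uu = 151.2, S_ud = 107.1, S_dd = 75.86
Terminal payoffs (K − S): max(-56.2, 0) = 0, max(-12.1, 0) = 0, max(19.14, 0) = 19.14
Node u (S = 126): V_u = 1/1.07·[0.6286·0.0000 + 0.3714·0.0000] = 0.0000
Node d (S = 89.25): V_d = 1/1.07·[0.6286·0.0000 + 0.3714·19.1375] = 6.6432
Node 0 (S = 105): V_0 = 1/1.07·[0.6286·0.0000 + 0.3714·6.6432] = 2.3060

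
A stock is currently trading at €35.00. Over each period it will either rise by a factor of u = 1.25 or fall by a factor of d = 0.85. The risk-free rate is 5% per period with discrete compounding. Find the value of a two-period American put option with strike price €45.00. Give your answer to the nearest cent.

Risk-neutral probability p = (1 + 0.05 − 0.85)/(1.25 − 0.85) = 0.2000/0.4000 = 0.5000
Terminal stock prices: S_uu = 54.69, S_ud = 37.19, S_dd = 25.29
Terminal payoffs (K − S): max(-9.688, 0) = 0, max(7.812, 0) = 7.812, max(19.71, 0) = 19.71
Node u (S = 43.75): continuation = 1/1.05·[0.5000·0.0000 + 0.5000·7.8125] = 3.7202; exercise value = 1.2500 ≤ continuation, so V_u = 3.7202
Node d (S = 29.75): continuation = 1/1.05·[0.5000·7.8125 + 0.5000·19.7125] = 13.1071; exercise value = 15.2500 > continuation, so V_d = 15.2500 (exercise)
Node 0 (S = 35): continuation = 1/1.05·[0.5000·3.7202 + 0.5000·15.2500] = 9.0334; exercise value = 10.0000 > continuation, so V_0 = 10.0000 (exercise)

€10.00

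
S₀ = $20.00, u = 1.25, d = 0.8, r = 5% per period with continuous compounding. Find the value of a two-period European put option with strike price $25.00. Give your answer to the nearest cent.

$4.38

Risk-neutral probability p = (e^0.05 − 0.8)/(1.25 − 0.8) = 0.2513/0.4500 = 0.5584
Terminal stock prices: S_uu = 31.25, S_ud = 20, S_dd = 12.8
Terminal payoffs (K − S): max(-6.25, 0) = 0, max(5, 0) = 5, max(12.2, 0) = 12.2
Node u (S = 25): V_u = e^(−0.05)·[0.5584·0.0000 + 0.4416·5.0000] = 2.1004
Node d (S = 16): V_d = e^(−0.05)·[0.5584·5.0000 + 0.4416·12.2000] = 7.7807
Node 0 (S = 20): V_0 = e^(−0.05)·[0.5584·2.1004 + 0.4416·7.7807] = 4.3842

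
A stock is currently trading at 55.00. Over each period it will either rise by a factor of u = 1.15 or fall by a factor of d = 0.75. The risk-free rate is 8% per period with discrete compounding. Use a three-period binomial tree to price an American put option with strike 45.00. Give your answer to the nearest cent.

Risk-neutral probability p = (1 + 0.08 − 0.75)/(1.15 − 0.75) = 0.3300/0.4000 = 0.8250
Terminal stock prices: S_uuu = 83.65, S_uud = 54.55, S_udd = 35.58, S_ddd = 23.2
Terminal payoffs (K − S): max(-38.65, 0) = 0, max(-9.553, 0) = 0, max(9.422, 0) = 9.422, max(21.8, 0) = 21.8
Node uu (S = 72.74): continuation = 1/1.08·[0.8250·0.0000 + 0.1750·0.0000] = 0.0000; exercise value = 0.0000 ≤ continuation, so V_uu = 0.0000
Node ud (S = 47.44): continuation = 1/1.08·[0.8250·0.0000 + 0.1750·9.4219] = 1.5267; exercise value = 0.0000 ≤ continuation, so V_ud = 1.5267
Node dd (S = 30.94): continuation = 1/1.08·[0.8250·9.4219 + 0.1750·21.7969] = 10.7292; exercise value = 14.0625 > continuation, so V_dd = 14.0625 (exercise)
Node u (S = 63.25): continuation = 1/1.08·[0.8250·0.0000 + 0.1750·1.5267] = 0.2474; exercise value = 0.0000 ≤ continuation, so V_u = 0.2474
Node d (S = 41.25): continuation = 1/1.08·[0.8250·1.5267 + 0.1750·14.0625] = 3.4449; exercise value = 3.7500 > continuation, so V_d = 3.7500 (exercise)
Node 0 (S = 55): continuation = 1/1.08·[0.8250·0.2474 + 0.1750·3.7500] = 0.7966; exercise value = 0.0000 ≤ continuation, so V_0 = 0.7966

0.80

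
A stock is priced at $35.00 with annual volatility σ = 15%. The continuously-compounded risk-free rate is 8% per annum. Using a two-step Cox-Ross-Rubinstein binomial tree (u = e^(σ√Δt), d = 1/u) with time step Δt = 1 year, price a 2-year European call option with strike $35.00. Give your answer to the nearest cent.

$5.70

CRR parameters: u = e^(σ√Δt) = e^(0.15·√1) = 1.1618, d = 1/u = 0.8607
Per-period rate: rΔt = 0.08·1 = 0.08, so R = e^0.08 = 1.0833
Risk-neutral probability p = (e^0.08 − 0.8607)/(1.1618 − 0.8607) = 0.2226/0.3011 = 0.7392
Terminal stock prices: S_uu = 47.25, S_ud = 35, S_dd = 25.93
Terminal payoffs (S − K): max(12.25, 0) = 12.25, max(0, 0) = 0, max(-9.071, 0) = 0
Node u (S = 40.66): V_u = e^(−0.08)·[0.7392·12.2451 + 0.2608·0.0000] = 8.3551
Node d (S = 30.12): V_d = e^(−0.08)·[0.7392·0.0000 + 0.2608·0.0000] = 0.0000
Node 0 (S = 35): V_0 = e^(−0.08)·[0.7392·8.3551 + 0.2608·0.0000] = 5.7009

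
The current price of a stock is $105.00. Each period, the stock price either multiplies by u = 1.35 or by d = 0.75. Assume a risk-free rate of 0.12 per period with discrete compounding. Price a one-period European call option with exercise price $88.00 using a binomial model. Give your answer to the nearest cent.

Risk-neutral probability p = (1 + 0.12 − 0.75)/(1.35 − 0.75) = 0.3700/0.6000 = 0.6167
Terminal stock prices: S_u = 141.8, S_d = 78.75
Terminal payoffs (S − K): max(53.75, 0) = 53.75, max(-9.25, 0) = 0
Node 0 (S = 105): V_0 = 1/1.12·[0.6167·53.7500 + 0.3833·0.0000] = 29.5945

$29.59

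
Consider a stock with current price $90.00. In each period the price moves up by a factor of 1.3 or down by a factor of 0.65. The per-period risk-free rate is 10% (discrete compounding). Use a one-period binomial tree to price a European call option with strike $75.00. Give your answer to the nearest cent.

$26.43

Risk-neutral probability p = (1 + 0.1 − 0.65)/(1.3 − 0.65) = 0.4500/0.6500 = 0.6923
Terminal stock prices: S_u = 117, S_d = 58.5
Terminal payoffs (S − K): max(42, 0) = 42, max(-16.5, 0) = 0
Node 0 (S = 90): V_0 = 1/1.1·[0.6923·42.0000 + 0.3077·0.0000] = 26.4336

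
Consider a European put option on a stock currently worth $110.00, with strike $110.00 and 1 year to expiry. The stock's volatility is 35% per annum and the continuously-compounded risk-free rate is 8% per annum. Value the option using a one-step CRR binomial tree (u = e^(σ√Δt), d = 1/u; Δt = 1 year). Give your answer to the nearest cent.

$14.09

CRR parameters: u = e^(σ√Δt) = e^(0.35·√1) = 1.4191, d = 1/u = 0.7047
Per-period rate: rΔt = 0.08·1 = 0.08, so R = e^0.08 = 1.0833
Risk-neutral probability p = (e^0.08 − 0.7047)/(1.4191 − 0.7047) = 0.3786/0.7144 = 0.5300
Terminal stock prices: S_u = 156.1, S_d = 77.52
Terminal payoffs (K − S): max(-46.1, 0) = 0, max(32.48, 0) = 32.48
Node 0 (S = 110): V_0 = e^(−0.08)·[0.5300·0.0000 + 0.4700·32.4843] = 14.0947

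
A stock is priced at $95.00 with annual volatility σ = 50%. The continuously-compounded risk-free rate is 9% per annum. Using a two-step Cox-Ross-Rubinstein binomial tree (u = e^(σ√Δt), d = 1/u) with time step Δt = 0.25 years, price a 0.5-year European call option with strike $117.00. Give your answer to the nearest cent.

CRR parameters: u = e^(σ√Δt) = e^(0.5·√0.25) = 1.2840, d = 1/u = 0.7788
Per-period rate: rΔt = 0.09·0.25 = 0.0225, so R = e^0.0225 = 1.0228
Risk-neutral probability p = (e^0.0225 − 0.7788)/(1.2840 − 0.7788) = 0.2440/0.5052 = 0.4829
Terminal stock prices: S_uu = 156.6, S_ud = 95, S_dd = 57.62
Terminal payoffs (S − K): max(39.63, 0) = 39.63, max(-22, 0) = 0, max(-59.38, 0) = 0
Node u (S = 122): V_u = e^(−0.0225)·[0.4829·39.6285 + 0.5171·0.0000] = 18.7094
Node d (S = 73.99): V_d = e^(−0.0225)·[0.4829·0.0000 + 0.5171·0.0000] = 0.0000
Node 0 (S = 95): V_0 = e^(−0.0225)·[0.4829·18.7094 + 0.5171·0.0000] = 8.8331

$8.83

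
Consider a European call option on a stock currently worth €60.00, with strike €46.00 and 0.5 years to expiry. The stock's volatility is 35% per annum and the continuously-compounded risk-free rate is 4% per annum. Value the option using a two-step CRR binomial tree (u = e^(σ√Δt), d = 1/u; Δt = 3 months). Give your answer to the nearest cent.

€15.88

CRR parameters: u = e^(σ√Δt) = e^(0.35·√0.25) = 1.1912, d = 1/u = 0.8395
Per-period rate: rΔt = 0.04·0.25 = 0.01, so R = e^0.01 = 1.0101
Risk-neutral probability p = (e^0.01 − 0.8395)/(1.1912 − 0.8395) = 0.1706/0.3518 = 0.4849
Terminal stock prices: S_uu = 85.14, S_ud = 60, S_dd = 42.28
Terminal payoffs (S − K): max(39.14, 0) = 39.14, max(14, 0) = 14, max(-3.719, 0) = 0
Node u (S = 71.47): V_u = e^(−0.01)·[0.4849·39.1441 + 0.5151·14.0000] = 25.9325
Node d (S = 50.37): V_d = e^(−0.01)·[0.4849·14.0000 + 0.5151·0.0000] = 6.7215
Node 0 (S = 60): V_0 = e^(−0.01)·[0.4849·25.9325 + 0.5151·6.7215] = 15.8779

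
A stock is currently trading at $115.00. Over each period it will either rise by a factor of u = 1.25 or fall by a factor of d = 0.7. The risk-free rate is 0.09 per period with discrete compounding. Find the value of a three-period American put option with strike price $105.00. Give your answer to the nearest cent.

Risk-neutral probability p = (1 + 0.09 − 0.7)/(1.25 − 0.7) = 0.3900/0.5500 = 0.7091
Terminal stock prices: S_uuu = 224.6, S_uud = 125.8, S_udd = 70.44, S_ddd = 39.44
Terminal payoffs (K − S): max(-119.6, 0) = 0, max(-20.78, 0) = 0, max(34.56, 0) = 34.56, max(65.56, 0) = 65.56
Node uu (S = 179.7): continuation = 1/1.09·[0.7091·0.0000 + 0.2909·0.0000] = 0.0000; exercise value = 0.0000 ≤ continuation, so V_uu = 0.0000
Node ud (S = 100.6): continuation = 1/1.09·[0.7091·0.0000 + 0.2909·34.5625] = 9.2244; exercise value = 4.3750 ≤ continuation, so V_ud = 9.2244
Node dd (S = 56.35): continuation = 1/1.09·[0.7091·34.5625 + 0.2909·65.5550] = 39.9803; exercise value = 48.6500 > continuation, so V_dd = 48.6500 (exercise)
Node u (S = 143.8): continuation = 1/1.09·[0.7091·0.0000 + 0.2909·9.2244] = 2.4619; exercise value = 0.0000 ≤ continuation, so V_u = 2.4619
Node d (S = 80.5): continuation = 1/1.09·[0.7091·9.2244 + 0.2909·48.6500] = 18.9850; exercise value = 24.5000 > continuation, so V_d = 24.5000 (exercise)
Node 0 (S = 115): continuation = 1/1.09·[0.7091·2.4619 + 0.2909·24.5000] = 8.1403; exercise value = 0.0000 ≤ continuation, so V_0 = 8.1403

$8.14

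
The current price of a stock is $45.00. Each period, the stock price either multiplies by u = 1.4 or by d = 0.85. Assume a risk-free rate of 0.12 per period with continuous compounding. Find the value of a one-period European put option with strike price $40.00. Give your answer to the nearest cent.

$0.77

Risk-neutral probability p = (e^0.12 − 0.85)/(1.4 − 0.85) = 0.2775/0.5500 = 0.5045
Terminal stock prices: S_u = 63, S_d = 38.25
Terminal payoffs (K − S): max(-23, 0) = 0, max(1.75, 0) = 1.75
Node 0 (S = 45): V_0 = e^(−0.12)·[0.5045·0.0000 + 0.4955·1.7500] = 0.7690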